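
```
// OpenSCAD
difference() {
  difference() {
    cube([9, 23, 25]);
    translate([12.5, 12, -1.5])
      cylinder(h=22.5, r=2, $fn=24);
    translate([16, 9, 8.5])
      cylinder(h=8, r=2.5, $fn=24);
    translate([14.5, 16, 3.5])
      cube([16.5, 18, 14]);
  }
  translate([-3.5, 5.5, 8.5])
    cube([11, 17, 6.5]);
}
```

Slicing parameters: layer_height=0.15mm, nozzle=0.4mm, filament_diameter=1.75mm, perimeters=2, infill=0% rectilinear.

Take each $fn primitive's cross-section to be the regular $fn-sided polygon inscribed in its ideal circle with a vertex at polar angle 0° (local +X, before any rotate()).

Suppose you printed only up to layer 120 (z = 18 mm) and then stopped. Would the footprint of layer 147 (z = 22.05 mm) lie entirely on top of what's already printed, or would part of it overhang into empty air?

Compare the two slices. At z = 18: the cube is present — its section is the full 9×23 rectangle (area 207.00 mm²); the r=2 cylinder at (12.5, 12) contributes a regular 24-gon of circumradius 2 (area = (24/2)·2.000²·sin(360°/24) = 12.42 mm²); the cylinder at (16, 9) is absent (z outside [8.5, 16.5]); the cube at (14.5, 16) is absent (z outside [3.5, 17.5]); Taking the first minus the rest: starting from the 9×23 cube (207.00 mm²), the r=2 cylinder at (12.5, 12) misses the remaining region (no effect) — area = 207.00 mm²; the cube at (-3.5, 5.5) does not reach this height (z outside [8.5, 15]); Subtracting the remaining from the first: none of the subtracted shapes is present at this height, so that combined region is unchanged — area = 207.00 mm². At z = 22.05: the cube (footprint 9×23) is included at this height (area 207.00 mm²); the cylinder at (12.5, 12) is absent (z outside [-1.5, 21]); the cylinder at (16, 9) is absent (z outside [8.5, 16.5]); the cube at (14.5, 16) does not reach this height (z outside [3.5, 17.5]); After the difference (first − rest): none of the subtracted shapes is present at this height, so the 9×23 cube is unchanged — area = 207.00 mm²; the cube at (-3.5, 5.5) does not reach this height (z outside [8.5, 15]); Taking the first minus the rest: none of the subtracted shapes is present at this height, so that combined region is unchanged — area = 207.00 mm². Checking containment: the cross-section at z = 22.05 is a subset of the cross-section at z = 18.

entirely on top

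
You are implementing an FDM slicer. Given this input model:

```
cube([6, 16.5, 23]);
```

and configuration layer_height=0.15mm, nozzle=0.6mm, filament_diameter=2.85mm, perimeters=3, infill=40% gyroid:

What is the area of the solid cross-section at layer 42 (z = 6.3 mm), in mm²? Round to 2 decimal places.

99.00 mm²

At z = 6.3 mm: the 6×16.5 cube contributes its full rectangle (area 99.00 mm²). Overall, the cross-section is a single solid region. Net area = 99.00 mm².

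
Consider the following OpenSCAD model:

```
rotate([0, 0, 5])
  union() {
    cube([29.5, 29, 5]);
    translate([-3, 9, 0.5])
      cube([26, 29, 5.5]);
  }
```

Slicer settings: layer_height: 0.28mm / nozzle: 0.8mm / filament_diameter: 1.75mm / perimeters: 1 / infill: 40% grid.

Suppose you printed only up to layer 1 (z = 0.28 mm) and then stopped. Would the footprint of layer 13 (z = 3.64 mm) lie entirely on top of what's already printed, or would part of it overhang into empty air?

Compare the two slices. At z = 0.28: the 29.5×29 cube contributes its full rectangle (area 855.50 mm²); the cube at (-3, 9) is absent (z outside [0.5, 6]); Taking the union: only the 29.5×29 cube is present, so the union is just that shape — area = 855.50 mm²; (whole slice rotated 5° about Z — lengths, areas and connectivity unchanged). At z = 3.64: the cube is present — its section is the full 29.5×29 rectangle (area 855.50 mm²); the cube at (-3, 9) is present — its section is the full 26×29 rectangle (area 754.00 mm²); Merging all regions: the regions partially overlap — summed areas 1609.50 mm² minus the doubly-counted overlap 460.00 mm² gives 1149.50 mm² — area = 1149.50 mm²; (whole slice rotated 5° about Z — lengths, areas and connectivity unchanged). Checking containment: at z = 3.64 the cross-section extends beyond the z = 0.28 cross-section by about 294.00 mm².

part overhangs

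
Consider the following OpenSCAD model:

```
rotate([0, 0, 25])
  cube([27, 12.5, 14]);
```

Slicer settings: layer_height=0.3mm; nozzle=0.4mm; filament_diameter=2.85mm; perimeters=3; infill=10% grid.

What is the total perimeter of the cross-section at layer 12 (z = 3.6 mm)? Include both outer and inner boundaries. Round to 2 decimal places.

79.00 mm

At z = 3.6 mm: the cube (footprint 27×12.5) is included at this height (perimeter 79.00 mm); (whole slice rotated 25° about Z — lengths, areas and connectivity unchanged). Overall, the cross-section is a single solid region. Total boundary length (outer) = 79.00 mm.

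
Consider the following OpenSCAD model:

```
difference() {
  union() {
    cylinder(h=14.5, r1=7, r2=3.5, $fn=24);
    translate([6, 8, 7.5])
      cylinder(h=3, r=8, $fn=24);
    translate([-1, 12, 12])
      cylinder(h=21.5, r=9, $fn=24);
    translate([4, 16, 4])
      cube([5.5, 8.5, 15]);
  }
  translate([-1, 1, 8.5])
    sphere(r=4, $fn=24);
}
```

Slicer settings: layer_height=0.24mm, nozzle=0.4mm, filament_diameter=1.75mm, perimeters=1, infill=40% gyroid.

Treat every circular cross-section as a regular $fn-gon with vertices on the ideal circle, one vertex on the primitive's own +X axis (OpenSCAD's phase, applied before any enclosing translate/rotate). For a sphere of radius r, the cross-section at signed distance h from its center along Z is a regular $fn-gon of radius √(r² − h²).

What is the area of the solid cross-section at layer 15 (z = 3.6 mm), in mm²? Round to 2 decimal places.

At z = 3.6 mm: the cone contributes a regular 24-gon of circumradius 6.131 (interpolated between r1=7 and r2=3.5 at t=0.248) (area = (24/2)·6.131²·sin(360°/24) = 116.75 mm²); the cylinder at (6, 8) does not reach this height (z outside [7.5, 10.5]); the cylinder at (-1, 12) is not intersected at this z (z outside [12, 33.5]); the cube at (4, 16) is absent (z outside [4, 19]); Combining (union): only the cone is present, so the union is just that shape — area = 116.75 mm²; the sphere at (-1, 1) does not reach this height (|z−center|=4.900 > r=4); Subtracting the remaining from the first: none of the subtracted shapes is present at this height, so the result so far is unchanged — area = 116.75 mm². Overall, the cross-section is a single solid region. Net area = 116.75 mm².

116.75 mm²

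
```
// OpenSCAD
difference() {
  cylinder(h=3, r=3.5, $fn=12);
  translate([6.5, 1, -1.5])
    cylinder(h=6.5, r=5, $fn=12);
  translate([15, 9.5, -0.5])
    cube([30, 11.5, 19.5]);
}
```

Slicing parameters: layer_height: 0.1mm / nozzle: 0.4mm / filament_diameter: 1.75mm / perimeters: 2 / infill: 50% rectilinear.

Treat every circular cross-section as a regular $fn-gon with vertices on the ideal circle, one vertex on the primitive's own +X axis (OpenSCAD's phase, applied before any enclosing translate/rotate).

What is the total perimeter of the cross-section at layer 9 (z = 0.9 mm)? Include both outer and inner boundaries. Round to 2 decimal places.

21.44 mm

At z = 0.9 mm: the cylinder: section is a regular 12-gon, circumradius r=3.5 (perimeter = 2·12·3.500·sin(180°/12) = 21.74 mm); the r=5 cylinder at (6.5, 1) gives a regular 12-gon of circumradius 5 (constant along its height) (perimeter = 2·12·5.000·sin(180°/12) = 31.06 mm); the cube at (15, 9.5) (footprint 30×11.5) is included at this height (perimeter 83.00 mm); Taking the first minus the rest: starting from the r=3.5 cylinder, the r=5 cylinder at (6.5, 1) partially overlaps it — only the 5.86 mm² overlap (of its 75.00 mm²) is removed, clipping the outline; the 30×11.5 cube at (15, 9.5) misses the remaining region (no effect) — boundary = 21.44 mm. Overall, the cross-section is a single solid region. Total boundary length (outer) = 21.44 mm.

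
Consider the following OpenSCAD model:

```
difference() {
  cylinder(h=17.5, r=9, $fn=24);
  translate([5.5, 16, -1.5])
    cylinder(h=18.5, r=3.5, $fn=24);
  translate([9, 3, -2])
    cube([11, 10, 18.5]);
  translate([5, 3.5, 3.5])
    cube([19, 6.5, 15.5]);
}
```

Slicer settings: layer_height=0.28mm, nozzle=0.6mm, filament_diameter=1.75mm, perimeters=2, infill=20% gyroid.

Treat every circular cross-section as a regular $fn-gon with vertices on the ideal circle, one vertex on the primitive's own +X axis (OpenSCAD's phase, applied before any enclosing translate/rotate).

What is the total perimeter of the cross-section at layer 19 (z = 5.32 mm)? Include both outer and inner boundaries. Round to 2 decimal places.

At z = 5.32 mm: the cylinder: section is a regular 24-gon, circumradius r=9 (perimeter = 2·24·9.000·sin(180°/24) = 56.39 mm); the r=3.5 cylinder at (5.5, 16) contributes a regular 24-gon of circumradius 3.5 (perimeter = 2·24·3.500·sin(180°/24) = 21.93 mm); the cube at (9, 3) (footprint 11×10) is included at this height (perimeter 42.00 mm); the cube at (5, 3.5) (footprint 19×6.5) is included at this height (perimeter 51.00 mm); Subtracting the remaining from the first: starting from the r=9 cylinder, the r=3.5 cylinder at (5.5, 16) misses the remaining region (no effect); the 11×10 cube at (9, 3) misses the remaining region (no effect); the 19×6.5 cube at (5, 3.5) partially overlaps it — only the 7.59 mm² overlap (of its 123.50 mm²) is removed, clipping the outline — boundary = 58.36 mm. Overall, the cross-section is a single solid region. Total boundary length (outer) = 58.36 mm.

58.36 mm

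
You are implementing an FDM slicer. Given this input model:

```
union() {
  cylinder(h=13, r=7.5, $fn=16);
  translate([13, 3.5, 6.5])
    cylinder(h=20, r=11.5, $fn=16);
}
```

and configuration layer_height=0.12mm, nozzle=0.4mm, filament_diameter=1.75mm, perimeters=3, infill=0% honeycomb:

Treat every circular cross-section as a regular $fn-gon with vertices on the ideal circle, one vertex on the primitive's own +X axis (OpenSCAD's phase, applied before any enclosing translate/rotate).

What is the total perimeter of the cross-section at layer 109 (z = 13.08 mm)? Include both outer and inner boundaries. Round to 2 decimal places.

71.79 mm

At z = 13.08 mm: the cylinder is absent (z outside [0, 13]); the r=11.5 cylinder at (13, 3.5) contributes a regular 16-gon of circumradius 11.5 (perimeter = 2·16·11.500·sin(180°/16) = 71.79 mm); Taking the union: only the r=11.5 cylinder at (13, 3.5) is present, so the union is just that shape — boundary = 71.79 mm. Overall, the cross-section is a single solid region. Total boundary length (outer) = 71.79 mm.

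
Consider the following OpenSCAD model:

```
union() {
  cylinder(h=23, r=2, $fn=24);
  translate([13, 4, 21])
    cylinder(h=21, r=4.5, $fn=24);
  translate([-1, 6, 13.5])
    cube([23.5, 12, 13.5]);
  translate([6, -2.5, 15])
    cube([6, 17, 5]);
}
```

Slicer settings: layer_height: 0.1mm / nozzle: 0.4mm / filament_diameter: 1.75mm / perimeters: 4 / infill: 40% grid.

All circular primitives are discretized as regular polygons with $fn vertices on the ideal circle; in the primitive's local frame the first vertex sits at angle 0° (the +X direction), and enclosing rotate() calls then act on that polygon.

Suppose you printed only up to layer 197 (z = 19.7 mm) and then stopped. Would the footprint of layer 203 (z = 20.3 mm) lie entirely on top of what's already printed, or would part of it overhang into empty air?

Compare the two slices. At z = 19.7: the r=2 cylinder gives a regular 24-gon of circumradius 2 (constant along its height) (area = (24/2)·2.000²·sin(360°/24) = 12.42 mm²); the cylinder at (13, 4) does not reach this height (z outside [21, 42]); the cube at (-1, 6) (footprint 23.5×12) is included at this height (area 282.00 mm²); the cube at (6, -2.5) (footprint 6×17) is included at this height (area 102.00 mm²); Merging all regions: the regions partially overlap — summed areas 396.42 mm² minus the doubly-counted overlap 51.00 mm² gives 345.42 mm² — area = 345.42 mm². At z = 20.3: the r=2 cylinder gives a regular 24-gon of circumradius 2 (constant along its height) (area = (24/2)·2.000²·sin(360°/24) = 12.42 mm²); the cylinder at (13, 4) is absent (z outside [21, 42]); the cube at (-1, 6) is present — its section is the full 23.5×12 rectangle (area 282.00 mm²); the cube at (6, -2.5) is absent (z outside [15, 20]); Merging all regions: the 2 present regions are separate (no shared area or edge), so areas and boundary lengths simply add and each stays a separate island — area = 294.42 mm². Checking containment: the cross-section at z = 20.3 is a subset of the cross-section at z = 19.7.

entirely on top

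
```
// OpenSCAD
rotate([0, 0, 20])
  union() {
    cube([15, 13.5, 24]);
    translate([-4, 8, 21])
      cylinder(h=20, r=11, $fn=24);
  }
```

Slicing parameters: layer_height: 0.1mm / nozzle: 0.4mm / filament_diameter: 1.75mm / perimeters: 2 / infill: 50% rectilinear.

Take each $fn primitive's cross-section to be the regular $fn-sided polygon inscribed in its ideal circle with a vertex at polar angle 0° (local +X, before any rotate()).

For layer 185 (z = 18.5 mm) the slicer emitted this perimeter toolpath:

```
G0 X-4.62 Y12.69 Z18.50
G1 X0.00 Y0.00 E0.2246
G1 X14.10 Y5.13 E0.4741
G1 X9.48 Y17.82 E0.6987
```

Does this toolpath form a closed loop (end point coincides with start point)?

Start point (G0): (-4.62, 12.69). End point (last G1): the path does not return to the start — open.

no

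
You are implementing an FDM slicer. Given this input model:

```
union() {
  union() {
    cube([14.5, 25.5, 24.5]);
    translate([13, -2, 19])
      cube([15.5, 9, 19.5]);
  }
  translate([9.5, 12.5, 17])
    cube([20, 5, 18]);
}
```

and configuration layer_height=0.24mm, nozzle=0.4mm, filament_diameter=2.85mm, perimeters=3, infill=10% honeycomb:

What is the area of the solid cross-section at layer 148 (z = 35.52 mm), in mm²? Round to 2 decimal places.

At z = 35.52 mm: the cube is absent (z outside [0, 24.5]); the cube at (13, -2) (footprint 15.5×9) is included at this height (area 139.50 mm²); Taking the union: only the 15.5×9 cube at (13, -2) is present, so the union is just that shape — area = 139.50 mm²; the cube at (9.5, 12.5) does not reach this height (z outside [17, 35]); Merging all regions: only that combined region is present, so the union is just that shape — area = 139.50 mm². Overall, the cross-section is a single solid region. Net area = 139.50 mm².

139.50 mm²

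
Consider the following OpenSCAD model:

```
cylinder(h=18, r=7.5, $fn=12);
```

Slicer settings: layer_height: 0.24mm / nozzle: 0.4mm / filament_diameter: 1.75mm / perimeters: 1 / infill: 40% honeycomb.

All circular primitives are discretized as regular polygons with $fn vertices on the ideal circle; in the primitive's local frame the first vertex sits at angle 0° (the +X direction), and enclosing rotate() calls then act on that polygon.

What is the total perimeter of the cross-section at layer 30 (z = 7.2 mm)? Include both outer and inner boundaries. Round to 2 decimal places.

46.59 mm

At z = 7.2 mm: the cylinder: section is a regular 12-gon, circumradius r=7.5 (perimeter = 2·12·7.500·sin(180°/12) = 46.59 mm). Overall, the cross-section is a single solid region. Total boundary length (outer) = 46.59 mm.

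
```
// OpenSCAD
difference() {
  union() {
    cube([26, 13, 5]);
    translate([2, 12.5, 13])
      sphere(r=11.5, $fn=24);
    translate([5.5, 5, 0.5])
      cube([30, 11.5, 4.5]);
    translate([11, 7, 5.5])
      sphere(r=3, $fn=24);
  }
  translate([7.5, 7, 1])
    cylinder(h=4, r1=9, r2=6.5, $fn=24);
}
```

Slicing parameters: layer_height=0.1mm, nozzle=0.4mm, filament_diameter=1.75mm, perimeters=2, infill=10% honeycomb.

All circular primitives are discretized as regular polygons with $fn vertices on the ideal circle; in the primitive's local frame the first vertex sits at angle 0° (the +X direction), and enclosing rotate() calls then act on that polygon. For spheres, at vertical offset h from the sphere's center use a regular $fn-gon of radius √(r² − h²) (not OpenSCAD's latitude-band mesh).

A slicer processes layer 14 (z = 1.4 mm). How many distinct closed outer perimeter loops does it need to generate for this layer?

3

At z = 1.4 mm: the cube is present — its section is the full 26×13 rectangle; the sphere at (2, 12.5) is not intersected at this z (|z−center|=11.600 > r=11.5); the cube at (5.5, 5) is present — its section is the full 30×11.5 rectangle; the sphere at (11, 7) does not reach this height (|z−center|=4.100 > r=3); Combining (union): the regions partially overlap (shared area 164.00 mm²), so overlapping operands fuse into one piece — 1 connected region; the cone at (7.5, 7): at t=0.100 of its height the radius interpolates to r₁+(r₂−r₁)t = 8.750, giving a regular 24-gon of that circumradius; Taking the first minus the rest: starting from the result so far, the cone at (7.5, 7) partially overlaps it — only the 212.14 mm² overlap (of its 237.79 mm²) is removed, clipping the outline — 3 connected regions. The result has 3 disconnected regions.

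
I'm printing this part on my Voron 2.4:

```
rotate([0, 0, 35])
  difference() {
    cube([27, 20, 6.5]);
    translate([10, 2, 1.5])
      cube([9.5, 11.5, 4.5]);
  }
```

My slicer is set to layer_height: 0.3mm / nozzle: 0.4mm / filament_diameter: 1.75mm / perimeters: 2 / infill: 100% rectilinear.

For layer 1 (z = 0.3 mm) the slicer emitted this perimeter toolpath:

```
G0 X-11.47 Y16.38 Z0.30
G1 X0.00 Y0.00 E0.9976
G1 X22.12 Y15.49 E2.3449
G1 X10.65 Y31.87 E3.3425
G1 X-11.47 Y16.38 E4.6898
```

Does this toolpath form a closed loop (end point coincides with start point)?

Start point (G0): (-11.47, 16.38). End point (last G1): the path returns to the start — closed.

yes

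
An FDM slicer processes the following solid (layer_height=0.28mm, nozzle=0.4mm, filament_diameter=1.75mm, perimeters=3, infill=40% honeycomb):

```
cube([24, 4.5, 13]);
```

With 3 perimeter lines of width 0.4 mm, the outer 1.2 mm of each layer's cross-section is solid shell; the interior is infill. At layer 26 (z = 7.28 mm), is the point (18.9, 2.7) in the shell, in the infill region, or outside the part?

infill

At z = 7.28 mm: the 24×4.5 cube contributes its full rectangle. Overall, the cross-section is a single solid region. The nearest boundary edge runs (24.00, 4.50)→(0.00, 4.50); distance from the point to it = 1.80 mm. The point is inside the cross-section and 1.80 mm from the nearest boundary — more than the 1.2 mm shell width (3 × 0.4), so it's in the infill interior.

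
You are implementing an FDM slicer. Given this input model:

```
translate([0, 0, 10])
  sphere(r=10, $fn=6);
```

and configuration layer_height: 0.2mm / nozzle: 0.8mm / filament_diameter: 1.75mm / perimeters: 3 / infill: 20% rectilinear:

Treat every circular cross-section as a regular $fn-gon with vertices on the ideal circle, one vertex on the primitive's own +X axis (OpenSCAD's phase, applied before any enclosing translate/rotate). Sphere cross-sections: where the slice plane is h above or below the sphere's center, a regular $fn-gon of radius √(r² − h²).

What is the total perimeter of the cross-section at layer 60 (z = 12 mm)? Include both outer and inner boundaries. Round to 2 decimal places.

At z = 12 mm: the r=10 sphere contributes a regular 6-gon of circumradius √(10²−2²) = 9.798 (perimeter = 2·6·9.798·sin(180°/6) = 58.79 mm). Overall, the cross-section is a single solid region. Total boundary length (outer) = 58.79 mm.

58.79 mm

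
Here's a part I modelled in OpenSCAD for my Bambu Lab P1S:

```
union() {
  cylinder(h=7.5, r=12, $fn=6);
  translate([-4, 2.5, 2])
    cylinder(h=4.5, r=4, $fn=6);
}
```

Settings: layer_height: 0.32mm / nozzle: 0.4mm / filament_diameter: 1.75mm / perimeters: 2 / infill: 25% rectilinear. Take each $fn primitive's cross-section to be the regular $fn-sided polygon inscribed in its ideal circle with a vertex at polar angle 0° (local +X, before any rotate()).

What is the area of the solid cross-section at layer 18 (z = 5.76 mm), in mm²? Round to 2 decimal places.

374.12 mm²

At z = 5.76 mm: the r=12 cylinder gives a regular 6-gon of circumradius 12 (constant along its height) (area = (6/2)·12.000²·sin(360°/6) = 374.12 mm²); the cylinder at (-4, 2.5): section is a regular 6-gon, circumradius r=4 (area = (6/2)·4.000²·sin(360°/6) = 41.57 mm²); Taking the union: the r=4 cylinder at (-4, 2.5) lies entirely inside the r=12 cylinder, so the union is just the r=12 cylinder — area = 374.12 mm². Overall, the cross-section is a single solid region. Net area = 374.12 mm².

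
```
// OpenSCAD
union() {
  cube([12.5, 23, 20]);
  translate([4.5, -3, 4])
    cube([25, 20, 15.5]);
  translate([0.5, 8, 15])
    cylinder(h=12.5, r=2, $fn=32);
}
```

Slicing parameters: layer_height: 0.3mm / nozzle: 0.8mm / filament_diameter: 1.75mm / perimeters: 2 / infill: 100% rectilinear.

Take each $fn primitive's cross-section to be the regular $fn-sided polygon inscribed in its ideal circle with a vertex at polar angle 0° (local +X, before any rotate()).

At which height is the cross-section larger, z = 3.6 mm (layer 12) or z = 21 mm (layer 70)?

layer 12 (z = 3.6 mm)

Layer 12 (z = 3.6): the cube (footprint 12.5×23) is included at this height (area 287.50 mm²); the cube at (4.5, -3) is not intersected at this z (z outside [4, 19.5]); the cylinder at (0.5, 8) does not reach this height (z outside [15, 27.5]); Combining (union): only the 12.5×23 cube is present, so the union is just that shape — area = 287.50 mm². So its area = 287.50 mm². Layer 70 (z = 21): the cube is not intersected at this z (z outside [0, 20]); the cube at (4.5, -3) does not reach this height (z outside [4, 19.5]); the cylinder at (0.5, 8): section is a regular 32-gon, circumradius r=2 (area = (32/2)·2.000²·sin(360°/32) = 12.49 mm²); Combining (union): only the r=2 cylinder at (0.5, 8) is present, so the union is just that shape — area = 12.49 mm². So its area = 12.49 mm². Layer 12 is larger (287.50 vs 12.49 mm²).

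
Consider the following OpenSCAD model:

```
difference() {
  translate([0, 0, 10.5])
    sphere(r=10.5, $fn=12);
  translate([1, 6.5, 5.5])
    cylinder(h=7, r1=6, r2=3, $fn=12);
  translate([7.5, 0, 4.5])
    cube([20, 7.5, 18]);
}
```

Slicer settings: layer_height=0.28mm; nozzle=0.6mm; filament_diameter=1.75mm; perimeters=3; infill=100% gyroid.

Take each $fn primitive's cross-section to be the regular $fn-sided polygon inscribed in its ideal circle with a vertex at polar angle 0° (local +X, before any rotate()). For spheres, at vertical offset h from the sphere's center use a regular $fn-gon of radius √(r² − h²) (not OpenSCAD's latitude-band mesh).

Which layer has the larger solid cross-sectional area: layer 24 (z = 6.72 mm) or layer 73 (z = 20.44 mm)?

Layer 24 (z = 6.72): the r=10.5 sphere slices to a regular 12-gon of circumradius 9.796 (√(r²−h²) with h=3.78 from center) (area = (12/2)·9.796²·sin(360°/12) = 287.88 mm²); the cone at (1, 6.5) contributes a regular 12-gon of circumradius 5.477 (interpolated between r1=6 and r2=3 at t=0.174) (area = (12/2)·5.477²·sin(360°/12) = 90.00 mm²); the cube at (7.5, 0) is present — its section is the full 20×7.5 rectangle (area 150.00 mm²); After the difference (first − rest): starting from the r=10.5 sphere (287.88 mm²), the cone at (1, 6.5) partially overlaps it — only the 71.22 mm² overlap (of its 90.00 mm²) is removed, clipping the outline; the 20×7.5 cube at (7.5, 0) partially overlaps it — only the 8.52 mm² overlap (of its 150.00 mm²) is removed, clipping the outline — area = 208.15 mm². So its area = 208.15 mm². Layer 73 (z = 20.44): the r=10.5 sphere contributes a regular 12-gon of circumradius √(10.5²−9.94²) = 3.383 (area = (12/2)·3.383²·sin(360°/12) = 34.34 mm²); the cone at (1, 6.5) is absent (z outside [5.5, 12.5]); the 20×7.5 cube at (7.5, 0) contributes its full rectangle (area 150.00 mm²); After the difference (first − rest): starting from the r=10.5 sphere (34.34 mm²), the 20×7.5 cube at (7.5, 0) misses the remaining region (no effect) — area = 34.34 mm². So its area = 34.34 mm². Layer 24 is larger (208.15 vs 34.34 mm²).

layer 24 (z = 6.72 mm)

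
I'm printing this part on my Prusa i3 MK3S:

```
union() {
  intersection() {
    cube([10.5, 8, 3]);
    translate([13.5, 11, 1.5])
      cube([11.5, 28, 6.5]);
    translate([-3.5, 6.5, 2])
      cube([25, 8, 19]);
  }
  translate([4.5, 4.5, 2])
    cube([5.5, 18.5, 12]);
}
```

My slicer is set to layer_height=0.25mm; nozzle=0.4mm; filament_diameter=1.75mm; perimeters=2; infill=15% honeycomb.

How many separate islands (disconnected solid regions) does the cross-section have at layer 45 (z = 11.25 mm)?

1

At z = 11.25 mm: the cube is not intersected at this z (z outside [0, 3]); the cube at (13.5, 11) does not reach this height (z outside [1.5, 8]); the cube at (-3.5, 6.5) (footprint 25×8) is included at this height; After intersecting: at least one operand is absent at this height, so nothing remains; the cube at (4.5, 4.5) is present — its section is the full 5.5×18.5 rectangle; Taking the union: only the 5.5×18.5 cube at (4.5, 4.5) is present, so the union is just that shape — 1 connected region. Overall, the cross-section is a single solid region. Island count = 1.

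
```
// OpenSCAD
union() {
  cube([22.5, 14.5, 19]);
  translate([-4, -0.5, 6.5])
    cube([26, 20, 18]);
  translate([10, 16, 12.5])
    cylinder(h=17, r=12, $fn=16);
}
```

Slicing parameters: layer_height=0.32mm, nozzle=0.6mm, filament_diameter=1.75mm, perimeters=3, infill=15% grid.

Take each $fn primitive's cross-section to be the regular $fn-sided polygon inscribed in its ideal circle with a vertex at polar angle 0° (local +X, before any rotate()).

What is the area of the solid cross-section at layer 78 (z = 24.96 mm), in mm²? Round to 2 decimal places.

440.85 mm²

At z = 24.96 mm: the cube is not intersected at this z (z outside [0, 19]); the cube at (-4, -0.5) is not intersected at this z (z outside [6.5, 24.5]); the cylinder at (10, 16): section is a regular 16-gon, circumradius r=12 (area = (16/2)·12.000²·sin(360°/16) = 440.85 mm²); Taking the union: only the r=12 cylinder at (10, 16) is present, so the union is just that shape — area = 440.85 mm². Overall, the cross-section is a single solid region. Net area = 440.85 mm².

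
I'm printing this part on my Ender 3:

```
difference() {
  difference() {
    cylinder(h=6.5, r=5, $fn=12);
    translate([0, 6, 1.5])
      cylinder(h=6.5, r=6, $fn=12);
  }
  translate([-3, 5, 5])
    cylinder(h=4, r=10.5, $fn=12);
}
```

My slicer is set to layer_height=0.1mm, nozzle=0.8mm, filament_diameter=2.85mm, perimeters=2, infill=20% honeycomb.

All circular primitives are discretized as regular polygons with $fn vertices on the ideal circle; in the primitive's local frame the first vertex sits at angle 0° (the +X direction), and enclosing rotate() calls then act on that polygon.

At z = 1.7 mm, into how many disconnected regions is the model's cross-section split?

1

At z = 1.7 mm: the r=5 cylinder gives a regular 12-gon of circumradius 5 (constant along its height); the r=6 cylinder at (0, 6) contributes a regular 12-gon of circumradius 6; Taking the first minus the rest: starting from the r=5 cylinder, the r=6 cylinder at (0, 6) partially overlaps it — only the 29.53 mm² overlap (of its 108.00 mm²) is removed, clipping the outline — 1 connected region; the cylinder at (-3, 5) is absent (z outside [5, 9]); After the difference (first − rest): none of the subtracted shapes is present at this height, so the result so far is unchanged — 1 connected region. The result has 1 disconnected region.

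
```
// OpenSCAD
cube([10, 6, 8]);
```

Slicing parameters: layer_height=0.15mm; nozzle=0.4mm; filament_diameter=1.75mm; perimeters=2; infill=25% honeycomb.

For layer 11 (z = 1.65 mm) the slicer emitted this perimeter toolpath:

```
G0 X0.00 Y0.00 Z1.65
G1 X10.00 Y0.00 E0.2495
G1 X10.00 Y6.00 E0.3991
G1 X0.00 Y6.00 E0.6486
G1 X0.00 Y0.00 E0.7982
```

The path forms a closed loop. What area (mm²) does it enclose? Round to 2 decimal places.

60.00 mm²

Apply the shoelace formula to the sequence of (X, Y) vertices; enclosed area = 60.00 mm².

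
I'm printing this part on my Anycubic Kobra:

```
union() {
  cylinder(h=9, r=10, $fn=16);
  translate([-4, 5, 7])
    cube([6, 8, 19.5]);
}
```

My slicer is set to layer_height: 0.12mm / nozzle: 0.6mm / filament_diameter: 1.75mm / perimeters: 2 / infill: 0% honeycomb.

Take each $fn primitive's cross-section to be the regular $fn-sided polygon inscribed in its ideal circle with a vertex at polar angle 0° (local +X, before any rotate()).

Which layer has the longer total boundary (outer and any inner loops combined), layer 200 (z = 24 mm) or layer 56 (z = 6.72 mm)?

Layer 200 (z = 24): the cylinder is not intersected at this z (z outside [0, 9]); the cube at (-4, 5) is present — its section is the full 6×8 rectangle (perimeter 28.00 mm); Merging all regions: only the 6×8 cube at (-4, 5) is present, so the union is just that shape — boundary = 28.00 mm. So its perimeter = 28.00 mm. Layer 56 (z = 6.72): the r=10 cylinder gives a regular 16-gon of circumradius 10 (constant along its height) (perimeter = 2·16·10.000·sin(180°/16) = 62.43 mm); the cube at (-4, 5) is absent (z outside [7, 26.5]); Combining (union): only the r=10 cylinder is present, so the union is just that shape — boundary = 62.43 mm. So its perimeter = 62.43 mm. Layer 56 is larger (62.43 vs 28.00 mm).

layer 56 (z = 6.72 mm)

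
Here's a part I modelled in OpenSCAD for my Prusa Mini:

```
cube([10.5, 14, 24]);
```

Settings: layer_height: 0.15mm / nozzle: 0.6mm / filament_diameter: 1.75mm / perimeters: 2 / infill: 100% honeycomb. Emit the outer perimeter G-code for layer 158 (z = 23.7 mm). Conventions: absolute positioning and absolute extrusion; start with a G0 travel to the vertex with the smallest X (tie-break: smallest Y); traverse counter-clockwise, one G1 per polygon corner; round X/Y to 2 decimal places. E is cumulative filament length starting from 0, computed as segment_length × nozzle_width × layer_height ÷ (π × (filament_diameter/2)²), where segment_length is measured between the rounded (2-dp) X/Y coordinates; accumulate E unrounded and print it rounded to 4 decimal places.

G0 X0.00 Y0.00 Z23.70
G1 X10.50 Y0.00 E0.3929
G1 X10.50 Y14.00 E0.9167
G1 X0.00 Y14.00 E1.3096
G1 X0.00 Y0.00 E1.8335

At z = 23.7 mm: the cube (footprint 10.5×14) is included at this height. The outline is a single polygon with 4 vertices. Extrusion per mm of travel: 0.6 × 0.15 / (π × 0.875²) = 0.037418. Accumulating E over each segment gives final E = 1.8335.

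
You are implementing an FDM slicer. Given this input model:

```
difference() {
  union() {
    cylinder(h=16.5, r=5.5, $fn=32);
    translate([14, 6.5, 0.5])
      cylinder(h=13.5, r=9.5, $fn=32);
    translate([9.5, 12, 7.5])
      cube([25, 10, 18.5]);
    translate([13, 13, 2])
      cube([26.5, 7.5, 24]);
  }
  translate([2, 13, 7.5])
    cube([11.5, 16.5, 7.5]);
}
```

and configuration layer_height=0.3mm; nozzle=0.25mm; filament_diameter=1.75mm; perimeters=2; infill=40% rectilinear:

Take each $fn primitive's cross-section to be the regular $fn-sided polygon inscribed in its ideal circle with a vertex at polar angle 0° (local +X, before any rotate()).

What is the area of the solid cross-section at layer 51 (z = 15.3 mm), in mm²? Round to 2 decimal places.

381.92 mm²

At z = 15.3 mm: the r=5.5 cylinder gives a regular 32-gon of circumradius 5.5 (constant along its height) (area = (32/2)·5.500²·sin(360°/32) = 94.42 mm²); the cylinder at (14, 6.5) is not intersected at this z (z outside [0.5, 14]); the 25×10 cube at (9.5, 12) contributes its full rectangle (area 250.00 mm²); the cube at (13, 13) (footprint 26.5×7.5) is included at this height (area 198.75 mm²); Combining (union): the regions partially overlap — summed areas 543.17 mm² minus the doubly-counted overlap 161.25 mm² gives 381.92 mm² — area = 381.92 mm²; the cube at (2, 13) is absent (z outside [7.5, 15]); Taking the first minus the rest: none of the subtracted shapes is present at this height, so the result so far is unchanged — area = 381.92 mm². Overall, the cross-section has 2 separate islands. Net area = 381.92 mm².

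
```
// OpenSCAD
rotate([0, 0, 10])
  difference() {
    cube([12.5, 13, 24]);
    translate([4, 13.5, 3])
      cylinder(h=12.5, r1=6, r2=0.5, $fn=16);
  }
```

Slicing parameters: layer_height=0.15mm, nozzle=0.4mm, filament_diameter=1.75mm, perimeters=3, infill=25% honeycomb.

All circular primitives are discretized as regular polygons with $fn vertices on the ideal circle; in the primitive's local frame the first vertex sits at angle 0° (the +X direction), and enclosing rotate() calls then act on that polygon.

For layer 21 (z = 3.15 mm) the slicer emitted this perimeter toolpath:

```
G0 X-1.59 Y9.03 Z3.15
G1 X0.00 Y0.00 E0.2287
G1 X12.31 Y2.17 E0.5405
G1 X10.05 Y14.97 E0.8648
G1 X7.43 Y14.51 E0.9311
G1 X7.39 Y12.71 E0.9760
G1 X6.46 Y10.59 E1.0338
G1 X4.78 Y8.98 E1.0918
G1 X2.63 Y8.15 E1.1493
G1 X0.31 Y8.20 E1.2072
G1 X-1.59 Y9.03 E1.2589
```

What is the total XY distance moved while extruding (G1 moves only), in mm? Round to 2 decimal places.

Sum the Euclidean lengths of each G1 segment: total = 50.47 mm.

50.47 mm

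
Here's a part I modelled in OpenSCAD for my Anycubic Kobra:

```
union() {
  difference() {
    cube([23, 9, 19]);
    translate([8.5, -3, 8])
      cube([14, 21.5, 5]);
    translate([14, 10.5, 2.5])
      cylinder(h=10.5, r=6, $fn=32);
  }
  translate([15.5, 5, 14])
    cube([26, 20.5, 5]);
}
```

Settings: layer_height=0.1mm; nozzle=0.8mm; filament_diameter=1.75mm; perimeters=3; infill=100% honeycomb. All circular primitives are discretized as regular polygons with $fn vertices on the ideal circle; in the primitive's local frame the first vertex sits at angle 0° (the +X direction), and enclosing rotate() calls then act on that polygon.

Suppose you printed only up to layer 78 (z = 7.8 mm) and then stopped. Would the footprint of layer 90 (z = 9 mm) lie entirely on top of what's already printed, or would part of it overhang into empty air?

entirely on top

Compare the two slices. At z = 7.8: the 23×9 cube contributes its full rectangle (area 207.00 mm²); the cube at (8.5, -3) does not reach this height (z outside [8, 13]); the r=6 cylinder at (14, 10.5) gives a regular 32-gon of circumradius 6 (constant along its height) (area = (32/2)·6.000²·sin(360°/32) = 112.37 mm²); Taking the first minus the rest: starting from the 23×9 cube (207.00 mm²), the r=6 cylinder at (14, 10.5) partially overlaps it — only the 38.43 mm² overlap (of its 112.37 mm²) is removed, clipping the outline — area = 168.57 mm²; the cube at (15.5, 5) does not reach this height (z outside [14, 19]); Merging all regions: only the result so far is present, so the union is just that shape — area = 168.57 mm². At z = 9: the cube is present — its section is the full 23×9 rectangle (area 207.00 mm²); the 14×21.5 cube at (8.5, -3) contributes its full rectangle (area 301.00 mm²); the r=6 cylinder at (14, 10.5) contributes a regular 32-gon of circumradius 6 (area = (32/2)·6.000²·sin(360°/32) = 112.37 mm²); Taking the first minus the rest: starting from the 23×9 cube (207.00 mm²), the 14×21.5 cube at (8.5, -3) partially overlaps it — only the 126.00 mm² overlap (of its 301.00 mm²) is removed, clipping the outline; the r=6 cylinder at (14, 10.5) partially overlaps it — only the 0.13 mm² overlap (of its 112.37 mm²) is removed, clipping the outline — area = 80.87 mm²; the cube at (15.5, 5) does not reach this height (z outside [14, 19]); Taking the union: only the result so far is present, so the union is just that shape — area = 80.87 mm². Checking containment: the cross-section at z = 9 is a subset of the cross-section at z = 7.8.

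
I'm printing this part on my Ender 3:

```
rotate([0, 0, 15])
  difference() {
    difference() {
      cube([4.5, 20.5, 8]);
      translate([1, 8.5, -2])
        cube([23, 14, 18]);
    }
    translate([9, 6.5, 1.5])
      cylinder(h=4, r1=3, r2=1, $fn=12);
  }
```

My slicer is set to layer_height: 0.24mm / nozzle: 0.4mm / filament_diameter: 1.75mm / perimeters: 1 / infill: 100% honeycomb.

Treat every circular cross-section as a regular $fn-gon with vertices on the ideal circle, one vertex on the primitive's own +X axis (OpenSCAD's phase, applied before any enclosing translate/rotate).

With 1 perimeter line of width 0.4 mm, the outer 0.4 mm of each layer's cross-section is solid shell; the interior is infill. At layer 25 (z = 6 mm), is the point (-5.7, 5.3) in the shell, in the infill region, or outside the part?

outside

At z = 6 mm: the cube (footprint 4.5×20.5) is included at this height; the 23×14 cube at (1, 8.5) contributes its full rectangle; Taking the first minus the rest: starting from the 4.5×20.5 cube, the 23×14 cube at (1, 8.5) partially overlaps it — only the 42.00 mm² overlap (of its 322.00 mm²) is removed, clipping the outline — 1 connected region; the cone at (9, 6.5) is absent (z outside [1.5, 5.5]); Taking the first minus the rest: none of the subtracted shapes is present at this height, so that combined region is unchanged — 1 connected region; (whole slice rotated 15° about Z — lengths, areas and connectivity unchanged). Overall, the cross-section is a single solid region. Undo the 15° rotation: the query point maps to (-4.134, 6.595) in the un-rotated model frame. The nearest boundary edge runs (0.00, 0.00)→(0.00, 20.50); distance from the point to it = 4.13 mm. The point is not inside any of the regions above, so it lies outside the cross-section (4.13 mm from the nearest boundary).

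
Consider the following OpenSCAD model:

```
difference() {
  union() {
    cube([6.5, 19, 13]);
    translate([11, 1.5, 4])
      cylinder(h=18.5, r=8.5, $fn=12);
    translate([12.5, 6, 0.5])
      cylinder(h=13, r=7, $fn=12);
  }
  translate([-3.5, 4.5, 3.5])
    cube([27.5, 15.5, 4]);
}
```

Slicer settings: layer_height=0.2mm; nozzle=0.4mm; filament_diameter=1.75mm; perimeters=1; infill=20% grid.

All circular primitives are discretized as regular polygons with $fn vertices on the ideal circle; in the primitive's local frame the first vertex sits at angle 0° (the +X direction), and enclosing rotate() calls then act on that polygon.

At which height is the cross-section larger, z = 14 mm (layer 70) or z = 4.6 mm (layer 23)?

layer 70 (z = 14 mm)

Layer 70 (z = 14): the cube does not reach this height (z outside [0, 13]); the cylinder at (11, 1.5): section is a regular 12-gon, circumradius r=8.5 (area = (12/2)·8.500²·sin(360°/12) = 216.75 mm²); the cylinder at (12.5, 6) is absent (z outside [0.5, 13.5]); Combining (union): only the r=8.5 cylinder at (11, 1.5) is present, so the union is just that shape — area = 216.75 mm²; the cube at (-3.5, 4.5) is not intersected at this z (z outside [3.5, 7.5]); Subtracting the remaining from the first: none of the subtracted shapes is present at this height, so that combined region is unchanged — area = 216.75 mm². So its area = 216.75 mm². Layer 23 (z = 4.6): the cube is present — its section is the full 6.5×19 rectangle (area 123.50 mm²); the r=8.5 cylinder at (11, 1.5) gives a regular 12-gon of circumradius 8.5 (constant along its height) (area = (12/2)·8.500²·sin(360°/12) = 216.75 mm²); the r=7 cylinder at (12.5, 6) gives a regular 12-gon of circumradius 7 (constant along its height) (area = (12/2)·7.000²·sin(360°/12) = 147.00 mm²); Combining (union): the regions partially overlap — summed areas 487.25 mm² minus the doubly-counted overlap 132.29 mm² gives 354.96 mm² — area = 354.96 mm²; the cube at (-3.5, 4.5) (footprint 27.5×15.5) is included at this height (area 426.25 mm²); Subtracting the remaining from the first: starting from the result so far (354.96 mm²), the 27.5×15.5 cube at (-3.5, 4.5) partially overlaps it — only the 185.09 mm² overlap (of its 426.25 mm²) is removed, clipping the outline — area = 169.87 mm². So its area = 169.87 mm². Layer 70 is larger (216.75 vs 169.87 mm²).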